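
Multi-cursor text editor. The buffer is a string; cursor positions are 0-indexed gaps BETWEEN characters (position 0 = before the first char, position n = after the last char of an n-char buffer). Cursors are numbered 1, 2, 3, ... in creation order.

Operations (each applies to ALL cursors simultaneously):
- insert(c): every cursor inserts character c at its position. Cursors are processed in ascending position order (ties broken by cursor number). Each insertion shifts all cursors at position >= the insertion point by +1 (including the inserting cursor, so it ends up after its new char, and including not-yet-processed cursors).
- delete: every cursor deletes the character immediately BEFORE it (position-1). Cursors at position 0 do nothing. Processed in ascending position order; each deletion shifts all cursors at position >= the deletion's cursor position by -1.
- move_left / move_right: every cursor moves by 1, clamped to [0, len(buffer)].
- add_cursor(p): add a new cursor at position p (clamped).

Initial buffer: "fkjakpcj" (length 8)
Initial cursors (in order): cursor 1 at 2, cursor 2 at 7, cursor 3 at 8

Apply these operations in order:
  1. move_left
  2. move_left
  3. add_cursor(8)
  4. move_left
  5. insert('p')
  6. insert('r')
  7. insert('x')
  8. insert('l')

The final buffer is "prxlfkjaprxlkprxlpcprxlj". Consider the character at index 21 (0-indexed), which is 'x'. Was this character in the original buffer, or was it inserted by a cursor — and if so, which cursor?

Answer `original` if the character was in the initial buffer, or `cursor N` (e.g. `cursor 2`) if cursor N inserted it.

Answer: cursor 4

Derivation:
After op 1 (move_left): buffer="fkjakpcj" (len 8), cursors c1@1 c2@6 c3@7, authorship ........
After op 2 (move_left): buffer="fkjakpcj" (len 8), cursors c1@0 c2@5 c3@6, authorship ........
After op 3 (add_cursor(8)): buffer="fkjakpcj" (len 8), cursors c1@0 c2@5 c3@6 c4@8, authorship ........
After op 4 (move_left): buffer="fkjakpcj" (len 8), cursors c1@0 c2@4 c3@5 c4@7, authorship ........
After op 5 (insert('p')): buffer="pfkjapkppcpj" (len 12), cursors c1@1 c2@6 c3@8 c4@11, authorship 1....2.3..4.
After op 6 (insert('r')): buffer="prfkjaprkprpcprj" (len 16), cursors c1@2 c2@8 c3@11 c4@15, authorship 11....22.33..44.
After op 7 (insert('x')): buffer="prxfkjaprxkprxpcprxj" (len 20), cursors c1@3 c2@10 c3@14 c4@19, authorship 111....222.333..444.
After op 8 (insert('l')): buffer="prxlfkjaprxlkprxlpcprxlj" (len 24), cursors c1@4 c2@12 c3@17 c4@23, authorship 1111....2222.3333..4444.
Authorship (.=original, N=cursor N): 1 1 1 1 . . . . 2 2 2 2 . 3 3 3 3 . . 4 4 4 4 .
Index 21: author = 4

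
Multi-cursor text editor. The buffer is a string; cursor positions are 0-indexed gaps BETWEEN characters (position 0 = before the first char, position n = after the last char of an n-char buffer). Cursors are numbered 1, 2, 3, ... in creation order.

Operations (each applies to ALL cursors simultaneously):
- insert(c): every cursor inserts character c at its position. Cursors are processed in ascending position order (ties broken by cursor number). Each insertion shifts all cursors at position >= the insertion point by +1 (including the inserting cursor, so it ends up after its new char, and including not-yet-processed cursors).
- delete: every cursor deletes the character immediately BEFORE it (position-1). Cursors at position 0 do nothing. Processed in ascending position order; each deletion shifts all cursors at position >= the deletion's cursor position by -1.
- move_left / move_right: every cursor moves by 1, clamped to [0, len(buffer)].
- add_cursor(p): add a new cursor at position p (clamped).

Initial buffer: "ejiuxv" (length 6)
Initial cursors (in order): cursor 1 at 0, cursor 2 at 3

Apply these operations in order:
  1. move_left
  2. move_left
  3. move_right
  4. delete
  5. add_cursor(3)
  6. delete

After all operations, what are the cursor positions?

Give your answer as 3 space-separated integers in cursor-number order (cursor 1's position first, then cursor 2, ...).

Answer: 0 0 2

Derivation:
After op 1 (move_left): buffer="ejiuxv" (len 6), cursors c1@0 c2@2, authorship ......
After op 2 (move_left): buffer="ejiuxv" (len 6), cursors c1@0 c2@1, authorship ......
After op 3 (move_right): buffer="ejiuxv" (len 6), cursors c1@1 c2@2, authorship ......
After op 4 (delete): buffer="iuxv" (len 4), cursors c1@0 c2@0, authorship ....
After op 5 (add_cursor(3)): buffer="iuxv" (len 4), cursors c1@0 c2@0 c3@3, authorship ....
After op 6 (delete): buffer="iuv" (len 3), cursors c1@0 c2@0 c3@2, authorship ...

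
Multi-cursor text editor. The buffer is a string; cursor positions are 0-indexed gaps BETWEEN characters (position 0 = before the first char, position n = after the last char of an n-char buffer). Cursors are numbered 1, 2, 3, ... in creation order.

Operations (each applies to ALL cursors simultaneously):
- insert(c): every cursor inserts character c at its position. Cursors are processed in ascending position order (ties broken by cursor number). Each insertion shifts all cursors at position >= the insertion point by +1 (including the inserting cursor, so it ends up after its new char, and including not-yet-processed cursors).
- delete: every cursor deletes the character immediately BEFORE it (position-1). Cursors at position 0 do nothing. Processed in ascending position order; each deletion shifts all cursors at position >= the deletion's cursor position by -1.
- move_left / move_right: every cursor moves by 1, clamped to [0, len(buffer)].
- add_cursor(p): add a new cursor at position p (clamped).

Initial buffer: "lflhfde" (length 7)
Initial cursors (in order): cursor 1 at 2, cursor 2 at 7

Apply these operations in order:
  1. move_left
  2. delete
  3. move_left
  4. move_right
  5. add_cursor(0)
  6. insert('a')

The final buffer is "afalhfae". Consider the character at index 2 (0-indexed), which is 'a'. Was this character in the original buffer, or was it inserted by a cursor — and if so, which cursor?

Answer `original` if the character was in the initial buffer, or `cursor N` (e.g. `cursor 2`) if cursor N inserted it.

After op 1 (move_left): buffer="lflhfde" (len 7), cursors c1@1 c2@6, authorship .......
After op 2 (delete): buffer="flhfe" (len 5), cursors c1@0 c2@4, authorship .....
After op 3 (move_left): buffer="flhfe" (len 5), cursors c1@0 c2@3, authorship .....
After op 4 (move_right): buffer="flhfe" (len 5), cursors c1@1 c2@4, authorship .....
After op 5 (add_cursor(0)): buffer="flhfe" (len 5), cursors c3@0 c1@1 c2@4, authorship .....
After op 6 (insert('a')): buffer="afalhfae" (len 8), cursors c3@1 c1@3 c2@7, authorship 3.1...2.
Authorship (.=original, N=cursor N): 3 . 1 . . . 2 .
Index 2: author = 1

Answer: cursor 1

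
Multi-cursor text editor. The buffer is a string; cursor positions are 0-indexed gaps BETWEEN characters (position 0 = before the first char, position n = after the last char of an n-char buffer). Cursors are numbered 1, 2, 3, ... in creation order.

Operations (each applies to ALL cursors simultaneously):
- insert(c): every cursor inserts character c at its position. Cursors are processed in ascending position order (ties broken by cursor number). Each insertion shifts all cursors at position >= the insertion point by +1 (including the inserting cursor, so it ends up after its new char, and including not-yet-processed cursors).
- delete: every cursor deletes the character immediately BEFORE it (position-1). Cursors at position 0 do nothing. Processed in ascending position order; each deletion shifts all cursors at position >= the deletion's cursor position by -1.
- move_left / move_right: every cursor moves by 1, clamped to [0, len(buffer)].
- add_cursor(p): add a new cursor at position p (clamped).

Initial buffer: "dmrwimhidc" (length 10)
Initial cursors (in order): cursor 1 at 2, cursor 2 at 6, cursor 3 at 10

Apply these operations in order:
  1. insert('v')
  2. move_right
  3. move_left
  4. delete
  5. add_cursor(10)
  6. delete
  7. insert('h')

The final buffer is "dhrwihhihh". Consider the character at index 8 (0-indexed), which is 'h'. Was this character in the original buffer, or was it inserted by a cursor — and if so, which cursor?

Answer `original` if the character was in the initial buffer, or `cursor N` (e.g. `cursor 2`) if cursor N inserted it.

Answer: cursor 3

Derivation:
After op 1 (insert('v')): buffer="dmvrwimvhidcv" (len 13), cursors c1@3 c2@8 c3@13, authorship ..1....2....3
After op 2 (move_right): buffer="dmvrwimvhidcv" (len 13), cursors c1@4 c2@9 c3@13, authorship ..1....2....3
After op 3 (move_left): buffer="dmvrwimvhidcv" (len 13), cursors c1@3 c2@8 c3@12, authorship ..1....2....3
After op 4 (delete): buffer="dmrwimhidv" (len 10), cursors c1@2 c2@6 c3@9, authorship .........3
After op 5 (add_cursor(10)): buffer="dmrwimhidv" (len 10), cursors c1@2 c2@6 c3@9 c4@10, authorship .........3
After op 6 (delete): buffer="drwihi" (len 6), cursors c1@1 c2@4 c3@6 c4@6, authorship ......
After op 7 (insert('h')): buffer="dhrwihhihh" (len 10), cursors c1@2 c2@6 c3@10 c4@10, authorship .1...2..34
Authorship (.=original, N=cursor N): . 1 . . . 2 . . 3 4
Index 8: author = 3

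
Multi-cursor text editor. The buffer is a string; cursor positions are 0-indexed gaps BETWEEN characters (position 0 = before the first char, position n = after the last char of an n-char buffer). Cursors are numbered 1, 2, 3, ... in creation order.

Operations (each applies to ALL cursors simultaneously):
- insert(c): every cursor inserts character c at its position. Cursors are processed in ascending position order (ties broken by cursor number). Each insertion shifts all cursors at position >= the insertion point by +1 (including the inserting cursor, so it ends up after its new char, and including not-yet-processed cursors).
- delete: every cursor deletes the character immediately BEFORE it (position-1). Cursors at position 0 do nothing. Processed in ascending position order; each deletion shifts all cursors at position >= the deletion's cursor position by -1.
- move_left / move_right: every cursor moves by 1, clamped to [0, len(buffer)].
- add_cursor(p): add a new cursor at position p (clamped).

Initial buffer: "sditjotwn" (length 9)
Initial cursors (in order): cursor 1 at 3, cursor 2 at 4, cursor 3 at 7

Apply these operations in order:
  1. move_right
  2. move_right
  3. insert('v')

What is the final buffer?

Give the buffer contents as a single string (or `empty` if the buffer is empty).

Answer: sditjvovtwnv

Derivation:
After op 1 (move_right): buffer="sditjotwn" (len 9), cursors c1@4 c2@5 c3@8, authorship .........
After op 2 (move_right): buffer="sditjotwn" (len 9), cursors c1@5 c2@6 c3@9, authorship .........
After op 3 (insert('v')): buffer="sditjvovtwnv" (len 12), cursors c1@6 c2@8 c3@12, authorship .....1.2...3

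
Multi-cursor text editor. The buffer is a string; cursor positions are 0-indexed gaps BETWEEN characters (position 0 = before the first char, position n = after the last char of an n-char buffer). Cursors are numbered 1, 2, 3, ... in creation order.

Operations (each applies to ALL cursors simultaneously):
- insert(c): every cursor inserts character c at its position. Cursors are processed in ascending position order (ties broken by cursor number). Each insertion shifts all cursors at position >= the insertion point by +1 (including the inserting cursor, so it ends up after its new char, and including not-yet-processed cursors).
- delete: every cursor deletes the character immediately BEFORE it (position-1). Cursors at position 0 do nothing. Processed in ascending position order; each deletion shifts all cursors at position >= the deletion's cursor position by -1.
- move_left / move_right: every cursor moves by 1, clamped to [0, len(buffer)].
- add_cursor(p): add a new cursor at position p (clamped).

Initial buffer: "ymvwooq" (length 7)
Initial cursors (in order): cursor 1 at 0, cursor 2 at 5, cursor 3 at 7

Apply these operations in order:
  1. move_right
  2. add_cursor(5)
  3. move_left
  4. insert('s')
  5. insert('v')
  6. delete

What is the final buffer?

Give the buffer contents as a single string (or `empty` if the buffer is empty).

After op 1 (move_right): buffer="ymvwooq" (len 7), cursors c1@1 c2@6 c3@7, authorship .......
After op 2 (add_cursor(5)): buffer="ymvwooq" (len 7), cursors c1@1 c4@5 c2@6 c3@7, authorship .......
After op 3 (move_left): buffer="ymvwooq" (len 7), cursors c1@0 c4@4 c2@5 c3@6, authorship .......
After op 4 (insert('s')): buffer="symvwsososq" (len 11), cursors c1@1 c4@6 c2@8 c3@10, authorship 1....4.2.3.
After op 5 (insert('v')): buffer="svymvwsvosvosvq" (len 15), cursors c1@2 c4@8 c2@11 c3@14, authorship 11....44.22.33.
After op 6 (delete): buffer="symvwsososq" (len 11), cursors c1@1 c4@6 c2@8 c3@10, authorship 1....4.2.3.

Answer: symvwsososq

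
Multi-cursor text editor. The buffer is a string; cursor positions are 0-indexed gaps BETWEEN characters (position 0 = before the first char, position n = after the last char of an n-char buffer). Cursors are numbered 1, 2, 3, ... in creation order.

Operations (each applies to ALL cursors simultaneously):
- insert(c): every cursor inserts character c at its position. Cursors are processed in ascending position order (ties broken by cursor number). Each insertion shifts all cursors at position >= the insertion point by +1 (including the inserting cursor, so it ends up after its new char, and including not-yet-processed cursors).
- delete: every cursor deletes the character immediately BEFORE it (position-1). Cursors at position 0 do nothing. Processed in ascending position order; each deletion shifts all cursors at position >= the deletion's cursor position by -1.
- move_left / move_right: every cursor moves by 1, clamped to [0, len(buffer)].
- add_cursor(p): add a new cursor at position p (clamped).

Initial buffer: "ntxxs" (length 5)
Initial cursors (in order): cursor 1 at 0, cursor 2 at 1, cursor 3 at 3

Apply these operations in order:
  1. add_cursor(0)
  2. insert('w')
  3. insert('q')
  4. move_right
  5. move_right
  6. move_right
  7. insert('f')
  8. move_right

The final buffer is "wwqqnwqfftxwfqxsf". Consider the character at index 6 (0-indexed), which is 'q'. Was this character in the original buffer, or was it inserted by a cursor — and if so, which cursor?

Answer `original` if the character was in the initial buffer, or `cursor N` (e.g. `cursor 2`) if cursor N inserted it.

After op 1 (add_cursor(0)): buffer="ntxxs" (len 5), cursors c1@0 c4@0 c2@1 c3@3, authorship .....
After op 2 (insert('w')): buffer="wwnwtxwxs" (len 9), cursors c1@2 c4@2 c2@4 c3@7, authorship 14.2..3..
After op 3 (insert('q')): buffer="wwqqnwqtxwqxs" (len 13), cursors c1@4 c4@4 c2@7 c3@11, authorship 1414.22..33..
After op 4 (move_right): buffer="wwqqnwqtxwqxs" (len 13), cursors c1@5 c4@5 c2@8 c3@12, authorship 1414.22..33..
After op 5 (move_right): buffer="wwqqnwqtxwqxs" (len 13), cursors c1@6 c4@6 c2@9 c3@13, authorship 1414.22..33..
After op 6 (move_right): buffer="wwqqnwqtxwqxs" (len 13), cursors c1@7 c4@7 c2@10 c3@13, authorship 1414.22..33..
After op 7 (insert('f')): buffer="wwqqnwqfftxwfqxsf" (len 17), cursors c1@9 c4@9 c2@13 c3@17, authorship 1414.2214..323..3
After op 8 (move_right): buffer="wwqqnwqfftxwfqxsf" (len 17), cursors c1@10 c4@10 c2@14 c3@17, authorship 1414.2214..323..3
Authorship (.=original, N=cursor N): 1 4 1 4 . 2 2 1 4 . . 3 2 3 . . 3
Index 6: author = 2

Answer: cursor 2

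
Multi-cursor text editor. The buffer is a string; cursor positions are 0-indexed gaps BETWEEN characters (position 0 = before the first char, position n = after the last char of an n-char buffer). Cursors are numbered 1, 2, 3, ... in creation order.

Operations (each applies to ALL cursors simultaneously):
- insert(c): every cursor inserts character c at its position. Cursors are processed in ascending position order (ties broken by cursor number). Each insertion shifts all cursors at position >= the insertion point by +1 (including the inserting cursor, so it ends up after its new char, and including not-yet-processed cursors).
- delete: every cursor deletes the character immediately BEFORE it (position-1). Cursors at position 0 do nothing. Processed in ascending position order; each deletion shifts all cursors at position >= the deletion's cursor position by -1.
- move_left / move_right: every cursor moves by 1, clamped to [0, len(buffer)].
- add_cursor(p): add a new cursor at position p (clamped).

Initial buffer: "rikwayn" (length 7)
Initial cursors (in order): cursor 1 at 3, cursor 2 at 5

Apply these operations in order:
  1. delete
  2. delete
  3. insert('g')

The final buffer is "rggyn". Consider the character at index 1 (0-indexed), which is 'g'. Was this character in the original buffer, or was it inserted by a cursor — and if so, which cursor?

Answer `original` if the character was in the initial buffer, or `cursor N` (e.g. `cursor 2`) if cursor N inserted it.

Answer: cursor 1

Derivation:
After op 1 (delete): buffer="riwyn" (len 5), cursors c1@2 c2@3, authorship .....
After op 2 (delete): buffer="ryn" (len 3), cursors c1@1 c2@1, authorship ...
After op 3 (insert('g')): buffer="rggyn" (len 5), cursors c1@3 c2@3, authorship .12..
Authorship (.=original, N=cursor N): . 1 2 . .
Index 1: author = 1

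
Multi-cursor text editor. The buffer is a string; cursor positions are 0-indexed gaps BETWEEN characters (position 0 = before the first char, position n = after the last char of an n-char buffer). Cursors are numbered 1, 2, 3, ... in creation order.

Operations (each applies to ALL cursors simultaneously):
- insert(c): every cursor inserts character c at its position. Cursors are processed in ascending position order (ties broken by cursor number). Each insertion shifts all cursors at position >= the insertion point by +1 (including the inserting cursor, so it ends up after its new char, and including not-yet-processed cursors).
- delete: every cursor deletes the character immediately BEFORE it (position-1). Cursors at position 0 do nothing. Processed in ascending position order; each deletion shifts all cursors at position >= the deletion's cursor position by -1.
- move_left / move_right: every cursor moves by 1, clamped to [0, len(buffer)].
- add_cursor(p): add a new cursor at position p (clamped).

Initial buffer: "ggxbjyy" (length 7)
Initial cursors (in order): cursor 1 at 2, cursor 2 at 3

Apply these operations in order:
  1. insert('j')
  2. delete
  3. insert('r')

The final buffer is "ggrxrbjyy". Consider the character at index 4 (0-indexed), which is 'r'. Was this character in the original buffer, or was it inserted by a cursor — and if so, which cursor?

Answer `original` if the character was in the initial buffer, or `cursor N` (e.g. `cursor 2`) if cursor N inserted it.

After op 1 (insert('j')): buffer="ggjxjbjyy" (len 9), cursors c1@3 c2@5, authorship ..1.2....
After op 2 (delete): buffer="ggxbjyy" (len 7), cursors c1@2 c2@3, authorship .......
After op 3 (insert('r')): buffer="ggrxrbjyy" (len 9), cursors c1@3 c2@5, authorship ..1.2....
Authorship (.=original, N=cursor N): . . 1 . 2 . . . .
Index 4: author = 2

Answer: cursor 2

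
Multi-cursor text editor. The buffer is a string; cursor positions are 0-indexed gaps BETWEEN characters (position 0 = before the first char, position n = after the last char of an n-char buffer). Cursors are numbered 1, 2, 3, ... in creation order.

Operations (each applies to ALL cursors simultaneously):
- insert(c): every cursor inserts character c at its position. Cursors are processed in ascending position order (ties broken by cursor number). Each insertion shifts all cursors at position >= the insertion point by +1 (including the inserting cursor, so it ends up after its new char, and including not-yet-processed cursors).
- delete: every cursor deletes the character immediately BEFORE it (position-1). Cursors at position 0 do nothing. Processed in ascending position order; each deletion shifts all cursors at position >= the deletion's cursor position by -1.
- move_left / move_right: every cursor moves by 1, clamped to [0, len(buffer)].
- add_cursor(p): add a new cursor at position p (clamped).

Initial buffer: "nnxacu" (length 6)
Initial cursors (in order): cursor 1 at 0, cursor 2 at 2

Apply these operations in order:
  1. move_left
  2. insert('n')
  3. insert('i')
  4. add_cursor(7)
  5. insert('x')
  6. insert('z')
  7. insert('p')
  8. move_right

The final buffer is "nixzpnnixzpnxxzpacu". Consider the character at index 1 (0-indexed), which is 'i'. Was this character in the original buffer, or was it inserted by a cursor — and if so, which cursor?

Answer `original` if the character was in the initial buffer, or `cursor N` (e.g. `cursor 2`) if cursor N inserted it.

Answer: cursor 1

Derivation:
After op 1 (move_left): buffer="nnxacu" (len 6), cursors c1@0 c2@1, authorship ......
After op 2 (insert('n')): buffer="nnnnxacu" (len 8), cursors c1@1 c2@3, authorship 1.2.....
After op 3 (insert('i')): buffer="ninninxacu" (len 10), cursors c1@2 c2@5, authorship 11.22.....
After op 4 (add_cursor(7)): buffer="ninninxacu" (len 10), cursors c1@2 c2@5 c3@7, authorship 11.22.....
After op 5 (insert('x')): buffer="nixnnixnxxacu" (len 13), cursors c1@3 c2@7 c3@10, authorship 111.222..3...
After op 6 (insert('z')): buffer="nixznnixznxxzacu" (len 16), cursors c1@4 c2@9 c3@13, authorship 1111.2222..33...
After op 7 (insert('p')): buffer="nixzpnnixzpnxxzpacu" (len 19), cursors c1@5 c2@11 c3@16, authorship 11111.22222..333...
After op 8 (move_right): buffer="nixzpnnixzpnxxzpacu" (len 19), cursors c1@6 c2@12 c3@17, authorship 11111.22222..333...
Authorship (.=original, N=cursor N): 1 1 1 1 1 . 2 2 2 2 2 . . 3 3 3 . . .
Index 1: author = 1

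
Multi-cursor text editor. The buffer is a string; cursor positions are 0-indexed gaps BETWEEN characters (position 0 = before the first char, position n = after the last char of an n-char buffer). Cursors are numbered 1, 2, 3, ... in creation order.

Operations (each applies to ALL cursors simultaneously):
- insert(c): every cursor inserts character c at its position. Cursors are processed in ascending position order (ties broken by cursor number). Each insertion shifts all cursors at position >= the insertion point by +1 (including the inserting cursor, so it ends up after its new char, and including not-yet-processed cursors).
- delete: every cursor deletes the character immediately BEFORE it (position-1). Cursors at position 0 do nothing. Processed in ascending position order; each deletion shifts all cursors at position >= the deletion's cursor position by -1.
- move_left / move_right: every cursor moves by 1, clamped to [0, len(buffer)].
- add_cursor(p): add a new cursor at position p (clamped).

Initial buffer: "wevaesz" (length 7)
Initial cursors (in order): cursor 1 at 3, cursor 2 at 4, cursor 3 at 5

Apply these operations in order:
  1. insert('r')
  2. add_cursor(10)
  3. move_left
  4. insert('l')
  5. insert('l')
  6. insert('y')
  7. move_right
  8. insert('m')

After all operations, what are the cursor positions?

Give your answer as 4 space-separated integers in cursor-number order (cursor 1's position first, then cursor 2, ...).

After op 1 (insert('r')): buffer="wevrarersz" (len 10), cursors c1@4 c2@6 c3@8, authorship ...1.2.3..
After op 2 (add_cursor(10)): buffer="wevrarersz" (len 10), cursors c1@4 c2@6 c3@8 c4@10, authorship ...1.2.3..
After op 3 (move_left): buffer="wevrarersz" (len 10), cursors c1@3 c2@5 c3@7 c4@9, authorship ...1.2.3..
After op 4 (insert('l')): buffer="wevlralrelrslz" (len 14), cursors c1@4 c2@7 c3@10 c4@13, authorship ...11.22.33.4.
After op 5 (insert('l')): buffer="wevllrallrellrsllz" (len 18), cursors c1@5 c2@9 c3@13 c4@17, authorship ...111.222.333.44.
After op 6 (insert('y')): buffer="wevllyrallyrellyrsllyz" (len 22), cursors c1@6 c2@11 c3@16 c4@21, authorship ...1111.2222.3333.444.
After op 7 (move_right): buffer="wevllyrallyrellyrsllyz" (len 22), cursors c1@7 c2@12 c3@17 c4@22, authorship ...1111.2222.3333.444.
After op 8 (insert('m')): buffer="wevllyrmallyrmellyrmsllyzm" (len 26), cursors c1@8 c2@14 c3@20 c4@26, authorship ...11111.22222.33333.444.4

Answer: 8 14 20 26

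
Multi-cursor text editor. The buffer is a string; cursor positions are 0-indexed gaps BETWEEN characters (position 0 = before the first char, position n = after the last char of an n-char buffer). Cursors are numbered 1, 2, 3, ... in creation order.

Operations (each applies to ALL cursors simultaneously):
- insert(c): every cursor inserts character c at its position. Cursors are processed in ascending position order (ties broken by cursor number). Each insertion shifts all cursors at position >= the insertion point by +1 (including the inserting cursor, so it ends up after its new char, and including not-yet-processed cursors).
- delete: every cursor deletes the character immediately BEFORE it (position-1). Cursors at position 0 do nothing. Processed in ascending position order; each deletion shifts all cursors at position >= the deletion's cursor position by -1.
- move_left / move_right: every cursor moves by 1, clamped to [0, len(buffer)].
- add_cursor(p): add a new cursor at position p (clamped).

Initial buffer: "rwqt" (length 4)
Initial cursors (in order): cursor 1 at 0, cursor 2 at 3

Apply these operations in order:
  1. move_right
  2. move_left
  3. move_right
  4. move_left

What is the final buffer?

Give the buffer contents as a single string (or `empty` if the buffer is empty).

After op 1 (move_right): buffer="rwqt" (len 4), cursors c1@1 c2@4, authorship ....
After op 2 (move_left): buffer="rwqt" (len 4), cursors c1@0 c2@3, authorship ....
After op 3 (move_right): buffer="rwqt" (len 4), cursors c1@1 c2@4, authorship ....
After op 4 (move_left): buffer="rwqt" (len 4), cursors c1@0 c2@3, authorship ....

Answer: rwqt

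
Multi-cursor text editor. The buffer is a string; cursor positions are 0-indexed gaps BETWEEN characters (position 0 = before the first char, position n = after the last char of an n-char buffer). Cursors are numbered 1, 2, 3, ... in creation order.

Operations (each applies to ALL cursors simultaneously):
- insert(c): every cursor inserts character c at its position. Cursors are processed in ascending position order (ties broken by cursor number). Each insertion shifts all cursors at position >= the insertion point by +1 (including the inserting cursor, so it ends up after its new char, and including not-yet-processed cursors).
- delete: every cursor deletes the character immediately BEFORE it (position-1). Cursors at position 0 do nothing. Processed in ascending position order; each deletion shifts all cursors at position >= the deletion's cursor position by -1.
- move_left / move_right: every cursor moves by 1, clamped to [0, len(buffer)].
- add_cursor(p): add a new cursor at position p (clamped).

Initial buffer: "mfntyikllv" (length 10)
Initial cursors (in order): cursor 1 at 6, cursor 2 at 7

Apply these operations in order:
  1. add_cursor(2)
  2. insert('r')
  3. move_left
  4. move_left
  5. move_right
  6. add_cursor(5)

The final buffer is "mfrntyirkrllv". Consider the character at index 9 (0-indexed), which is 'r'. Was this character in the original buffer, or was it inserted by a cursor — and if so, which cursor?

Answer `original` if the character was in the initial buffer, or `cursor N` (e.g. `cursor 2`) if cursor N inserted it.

After op 1 (add_cursor(2)): buffer="mfntyikllv" (len 10), cursors c3@2 c1@6 c2@7, authorship ..........
After op 2 (insert('r')): buffer="mfrntyirkrllv" (len 13), cursors c3@3 c1@8 c2@10, authorship ..3....1.2...
After op 3 (move_left): buffer="mfrntyirkrllv" (len 13), cursors c3@2 c1@7 c2@9, authorship ..3....1.2...
After op 4 (move_left): buffer="mfrntyirkrllv" (len 13), cursors c3@1 c1@6 c2@8, authorship ..3....1.2...
After op 5 (move_right): buffer="mfrntyirkrllv" (len 13), cursors c3@2 c1@7 c2@9, authorship ..3....1.2...
After op 6 (add_cursor(5)): buffer="mfrntyirkrllv" (len 13), cursors c3@2 c4@5 c1@7 c2@9, authorship ..3....1.2...
Authorship (.=original, N=cursor N): . . 3 . . . . 1 . 2 . . .
Index 9: author = 2

Answer: cursor 2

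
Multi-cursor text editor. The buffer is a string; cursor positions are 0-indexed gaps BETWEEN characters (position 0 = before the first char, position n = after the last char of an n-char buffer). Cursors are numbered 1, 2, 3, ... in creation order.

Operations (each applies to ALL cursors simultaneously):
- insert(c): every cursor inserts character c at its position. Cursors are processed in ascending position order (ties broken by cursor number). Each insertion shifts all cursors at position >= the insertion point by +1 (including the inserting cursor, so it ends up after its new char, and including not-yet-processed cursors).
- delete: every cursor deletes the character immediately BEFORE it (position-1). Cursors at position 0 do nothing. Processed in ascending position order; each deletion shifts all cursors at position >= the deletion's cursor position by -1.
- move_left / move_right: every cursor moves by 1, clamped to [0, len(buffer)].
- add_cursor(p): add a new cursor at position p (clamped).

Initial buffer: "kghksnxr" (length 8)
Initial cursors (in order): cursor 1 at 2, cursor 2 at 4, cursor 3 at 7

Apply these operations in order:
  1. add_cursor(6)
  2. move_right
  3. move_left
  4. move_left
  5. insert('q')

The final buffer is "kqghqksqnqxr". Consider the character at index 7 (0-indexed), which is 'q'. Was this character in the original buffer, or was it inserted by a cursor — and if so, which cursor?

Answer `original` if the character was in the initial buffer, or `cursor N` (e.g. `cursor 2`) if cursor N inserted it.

Answer: cursor 4

Derivation:
After op 1 (add_cursor(6)): buffer="kghksnxr" (len 8), cursors c1@2 c2@4 c4@6 c3@7, authorship ........
After op 2 (move_right): buffer="kghksnxr" (len 8), cursors c1@3 c2@5 c4@7 c3@8, authorship ........
After op 3 (move_left): buffer="kghksnxr" (len 8), cursors c1@2 c2@4 c4@6 c3@7, authorship ........
After op 4 (move_left): buffer="kghksnxr" (len 8), cursors c1@1 c2@3 c4@5 c3@6, authorship ........
After op 5 (insert('q')): buffer="kqghqksqnqxr" (len 12), cursors c1@2 c2@5 c4@8 c3@10, authorship .1..2..4.3..
Authorship (.=original, N=cursor N): . 1 . . 2 . . 4 . 3 . .
Index 7: author = 4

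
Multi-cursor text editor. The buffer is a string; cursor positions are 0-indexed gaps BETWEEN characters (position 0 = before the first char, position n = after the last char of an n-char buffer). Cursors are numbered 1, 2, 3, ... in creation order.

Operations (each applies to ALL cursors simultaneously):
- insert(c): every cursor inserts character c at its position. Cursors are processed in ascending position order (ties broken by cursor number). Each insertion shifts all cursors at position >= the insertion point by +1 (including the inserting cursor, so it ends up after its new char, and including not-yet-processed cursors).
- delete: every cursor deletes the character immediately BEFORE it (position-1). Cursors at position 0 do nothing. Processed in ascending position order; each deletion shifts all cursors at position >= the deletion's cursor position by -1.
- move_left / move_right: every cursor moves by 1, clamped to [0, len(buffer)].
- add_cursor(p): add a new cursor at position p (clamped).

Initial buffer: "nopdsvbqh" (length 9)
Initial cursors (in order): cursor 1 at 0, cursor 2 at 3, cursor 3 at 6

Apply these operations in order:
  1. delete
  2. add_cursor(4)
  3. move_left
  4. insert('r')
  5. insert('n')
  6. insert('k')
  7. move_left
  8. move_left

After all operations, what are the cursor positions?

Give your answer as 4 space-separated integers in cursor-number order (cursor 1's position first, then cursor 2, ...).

After op 1 (delete): buffer="nodsbqh" (len 7), cursors c1@0 c2@2 c3@4, authorship .......
After op 2 (add_cursor(4)): buffer="nodsbqh" (len 7), cursors c1@0 c2@2 c3@4 c4@4, authorship .......
After op 3 (move_left): buffer="nodsbqh" (len 7), cursors c1@0 c2@1 c3@3 c4@3, authorship .......
After op 4 (insert('r')): buffer="rnrodrrsbqh" (len 11), cursors c1@1 c2@3 c3@7 c4@7, authorship 1.2..34....
After op 5 (insert('n')): buffer="rnnrnodrrnnsbqh" (len 15), cursors c1@2 c2@5 c3@11 c4@11, authorship 11.22..3434....
After op 6 (insert('k')): buffer="rnknrnkodrrnnkksbqh" (len 19), cursors c1@3 c2@7 c3@15 c4@15, authorship 111.222..343434....
After op 7 (move_left): buffer="rnknrnkodrrnnkksbqh" (len 19), cursors c1@2 c2@6 c3@14 c4@14, authorship 111.222..343434....
After op 8 (move_left): buffer="rnknrnkodrrnnkksbqh" (len 19), cursors c1@1 c2@5 c3@13 c4@13, authorship 111.222..343434....

Answer: 1 5 13 13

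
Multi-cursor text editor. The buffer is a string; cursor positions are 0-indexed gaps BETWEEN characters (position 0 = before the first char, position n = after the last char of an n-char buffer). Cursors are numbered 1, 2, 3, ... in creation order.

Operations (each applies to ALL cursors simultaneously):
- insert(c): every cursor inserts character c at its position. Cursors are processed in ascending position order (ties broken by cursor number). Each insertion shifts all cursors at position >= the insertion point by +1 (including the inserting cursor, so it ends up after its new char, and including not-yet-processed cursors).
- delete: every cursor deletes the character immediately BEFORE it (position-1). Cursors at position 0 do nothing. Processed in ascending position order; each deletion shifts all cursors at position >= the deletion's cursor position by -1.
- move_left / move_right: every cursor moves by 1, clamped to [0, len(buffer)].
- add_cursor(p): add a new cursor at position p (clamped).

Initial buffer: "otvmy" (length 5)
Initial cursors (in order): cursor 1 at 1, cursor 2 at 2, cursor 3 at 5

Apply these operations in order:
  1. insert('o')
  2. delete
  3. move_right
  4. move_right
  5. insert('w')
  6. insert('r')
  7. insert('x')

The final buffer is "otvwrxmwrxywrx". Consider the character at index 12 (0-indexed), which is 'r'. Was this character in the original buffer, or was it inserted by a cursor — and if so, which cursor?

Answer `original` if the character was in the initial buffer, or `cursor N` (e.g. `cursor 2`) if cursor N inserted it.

Answer: cursor 3

Derivation:
After op 1 (insert('o')): buffer="ootovmyo" (len 8), cursors c1@2 c2@4 c3@8, authorship .1.2...3
After op 2 (delete): buffer="otvmy" (len 5), cursors c1@1 c2@2 c3@5, authorship .....
After op 3 (move_right): buffer="otvmy" (len 5), cursors c1@2 c2@3 c3@5, authorship .....
After op 4 (move_right): buffer="otvmy" (len 5), cursors c1@3 c2@4 c3@5, authorship .....
After op 5 (insert('w')): buffer="otvwmwyw" (len 8), cursors c1@4 c2@6 c3@8, authorship ...1.2.3
After op 6 (insert('r')): buffer="otvwrmwrywr" (len 11), cursors c1@5 c2@8 c3@11, authorship ...11.22.33
After op 7 (insert('x')): buffer="otvwrxmwrxywrx" (len 14), cursors c1@6 c2@10 c3@14, authorship ...111.222.333
Authorship (.=original, N=cursor N): . . . 1 1 1 . 2 2 2 . 3 3 3
Index 12: author = 3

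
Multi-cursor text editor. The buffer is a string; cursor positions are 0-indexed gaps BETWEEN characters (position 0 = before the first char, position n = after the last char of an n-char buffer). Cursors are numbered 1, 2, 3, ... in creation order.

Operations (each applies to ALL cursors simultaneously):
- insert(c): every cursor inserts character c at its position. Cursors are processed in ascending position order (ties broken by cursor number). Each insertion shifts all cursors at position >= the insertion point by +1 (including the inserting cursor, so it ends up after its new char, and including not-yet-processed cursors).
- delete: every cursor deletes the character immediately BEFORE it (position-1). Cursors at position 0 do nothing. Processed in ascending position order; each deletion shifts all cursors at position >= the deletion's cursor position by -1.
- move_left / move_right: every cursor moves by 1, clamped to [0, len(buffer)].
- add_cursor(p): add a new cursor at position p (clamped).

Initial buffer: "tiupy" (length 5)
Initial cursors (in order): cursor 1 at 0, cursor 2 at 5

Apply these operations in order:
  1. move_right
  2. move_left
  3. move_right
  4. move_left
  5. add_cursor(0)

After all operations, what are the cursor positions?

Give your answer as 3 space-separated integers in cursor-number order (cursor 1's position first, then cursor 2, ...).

Answer: 0 4 0

Derivation:
After op 1 (move_right): buffer="tiupy" (len 5), cursors c1@1 c2@5, authorship .....
After op 2 (move_left): buffer="tiupy" (len 5), cursors c1@0 c2@4, authorship .....
After op 3 (move_right): buffer="tiupy" (len 5), cursors c1@1 c2@5, authorship .....
After op 4 (move_left): buffer="tiupy" (len 5), cursors c1@0 c2@4, authorship .....
After op 5 (add_cursor(0)): buffer="tiupy" (len 5), cursors c1@0 c3@0 c2@4, authorship .....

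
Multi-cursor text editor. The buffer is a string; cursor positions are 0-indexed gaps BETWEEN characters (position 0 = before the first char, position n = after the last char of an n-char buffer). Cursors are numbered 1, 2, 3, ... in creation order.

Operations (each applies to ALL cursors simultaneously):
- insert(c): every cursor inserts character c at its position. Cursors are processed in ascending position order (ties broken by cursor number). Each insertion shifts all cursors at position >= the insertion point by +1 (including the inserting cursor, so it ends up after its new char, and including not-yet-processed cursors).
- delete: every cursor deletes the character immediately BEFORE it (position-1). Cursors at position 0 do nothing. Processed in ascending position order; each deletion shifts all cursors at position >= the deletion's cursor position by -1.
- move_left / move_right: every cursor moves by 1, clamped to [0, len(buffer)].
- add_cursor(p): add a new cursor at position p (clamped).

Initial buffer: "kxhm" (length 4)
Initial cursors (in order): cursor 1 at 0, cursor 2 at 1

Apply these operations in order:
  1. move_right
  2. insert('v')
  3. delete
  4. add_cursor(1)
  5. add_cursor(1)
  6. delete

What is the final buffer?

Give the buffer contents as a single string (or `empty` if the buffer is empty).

After op 1 (move_right): buffer="kxhm" (len 4), cursors c1@1 c2@2, authorship ....
After op 2 (insert('v')): buffer="kvxvhm" (len 6), cursors c1@2 c2@4, authorship .1.2..
After op 3 (delete): buffer="kxhm" (len 4), cursors c1@1 c2@2, authorship ....
After op 4 (add_cursor(1)): buffer="kxhm" (len 4), cursors c1@1 c3@1 c2@2, authorship ....
After op 5 (add_cursor(1)): buffer="kxhm" (len 4), cursors c1@1 c3@1 c4@1 c2@2, authorship ....
After op 6 (delete): buffer="hm" (len 2), cursors c1@0 c2@0 c3@0 c4@0, authorship ..

Answer: hm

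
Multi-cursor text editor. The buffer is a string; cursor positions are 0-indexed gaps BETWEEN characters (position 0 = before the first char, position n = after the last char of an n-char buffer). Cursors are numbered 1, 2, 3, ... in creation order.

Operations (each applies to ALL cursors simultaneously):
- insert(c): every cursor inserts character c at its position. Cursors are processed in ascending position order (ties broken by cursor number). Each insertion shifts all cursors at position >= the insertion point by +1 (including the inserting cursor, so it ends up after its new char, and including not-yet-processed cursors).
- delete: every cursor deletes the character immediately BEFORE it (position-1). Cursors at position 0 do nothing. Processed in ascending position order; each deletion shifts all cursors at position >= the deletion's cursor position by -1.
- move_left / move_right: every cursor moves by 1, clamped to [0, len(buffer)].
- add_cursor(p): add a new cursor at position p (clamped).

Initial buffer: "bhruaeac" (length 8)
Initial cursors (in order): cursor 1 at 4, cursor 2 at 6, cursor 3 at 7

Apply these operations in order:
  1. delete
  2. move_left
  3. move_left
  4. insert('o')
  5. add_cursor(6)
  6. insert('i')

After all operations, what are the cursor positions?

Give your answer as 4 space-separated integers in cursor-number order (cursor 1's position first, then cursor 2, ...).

Answer: 3 8 8 10

Derivation:
After op 1 (delete): buffer="bhrac" (len 5), cursors c1@3 c2@4 c3@4, authorship .....
After op 2 (move_left): buffer="bhrac" (len 5), cursors c1@2 c2@3 c3@3, authorship .....
After op 3 (move_left): buffer="bhrac" (len 5), cursors c1@1 c2@2 c3@2, authorship .....
After op 4 (insert('o')): buffer="bohoorac" (len 8), cursors c1@2 c2@5 c3@5, authorship .1.23...
After op 5 (add_cursor(6)): buffer="bohoorac" (len 8), cursors c1@2 c2@5 c3@5 c4@6, authorship .1.23...
After op 6 (insert('i')): buffer="boihooiiriac" (len 12), cursors c1@3 c2@8 c3@8 c4@10, authorship .11.2323.4..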